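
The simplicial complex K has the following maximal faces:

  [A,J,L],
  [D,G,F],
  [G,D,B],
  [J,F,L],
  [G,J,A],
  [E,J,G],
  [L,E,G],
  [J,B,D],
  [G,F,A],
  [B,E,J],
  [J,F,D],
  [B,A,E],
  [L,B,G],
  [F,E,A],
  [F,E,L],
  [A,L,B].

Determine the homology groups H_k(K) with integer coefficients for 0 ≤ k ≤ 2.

H_0 = Z,  H_1 = Z^2,  H_2 = Z.

Order the vertices as A < B < D < E < F < G < J < L. Listing each simplex with vertices in this order, K has dimension 2 with simplices:

  0-simplices (8): A, B, D, E, F, G, J, L
  1-simplices (24): AB, AE, AF, AG, AJ, AL, BD, BE, BG, BJ, BL, DF, DG, DJ, EF, EG, EJ, EL, FG, FJ, FL, GJ, GL, JL
  2-simplices (16): ABE, ABL, AEF, AFG, AGJ, AJL, BDG, BDJ, BEJ, BGL, DFG, DFJ, EFL, EGJ, EGL, FJL

so the chain groups are C_0 ≅ Z^8, C_1 ≅ Z^24, C_2 ≅ Z^16.

Boundary ∂_1: C_1 → C_0 sends each edge [p,q] (with p < q) to q − p.
This gives a 8×24 integer matrix of rank 7; reducing to Smith normal form yields diagonal entries (1,1,1,1,1,1,1).

Boundary ∂_2: C_2 → C_1 maps a triangle to the signed sum of its edges. For instance
  ∂ABL = BL − AL + AB,
  ∂BDG = DG − BG + BD.
As a 24×16 matrix over Z this has rank 15, with invariant factors (1,1,1,1,1,1,1,1,1,1,1,1,1,1,1).

Reading off H_k = ker ∂_k / im ∂_{k+1}:

  H_0: rank C_0 − rank ∂_1 = 8 − 7 = 1, and the invariant factors of ∂_1 are all 1, so H_0 ≅ Z.
  H_1: rank ker ∂_1 − rank ∂_2 = (24 − 7) − 15 = 2, and the invariant factors of ∂_2 are all 1, so H_1 ≅ Z^2.
  H_2: rank ker ∂_2 − rank ∂_3 = (16 − 15) − 0 = 1, and there is no ∂_3, so H_2 ≅ Z.

As a check, the Euler characteristic is 8 − 24 + 16 = 0, which agrees with 1 − 2 + 1 = 0.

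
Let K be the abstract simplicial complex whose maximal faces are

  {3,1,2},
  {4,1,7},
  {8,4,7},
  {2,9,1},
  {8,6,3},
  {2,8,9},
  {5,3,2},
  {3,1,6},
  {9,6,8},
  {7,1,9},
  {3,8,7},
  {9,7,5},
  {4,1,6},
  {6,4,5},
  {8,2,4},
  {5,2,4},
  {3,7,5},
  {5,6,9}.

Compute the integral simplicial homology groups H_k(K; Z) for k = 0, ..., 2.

H_0 = Z,  H_1 = Z^2,  H_2 = Z.

Fix the vertex order 1 < 2 < 3 < 4 < 5 < 6 < 7 < 8 < 9 and write every simplex with vertices in increasing order. Then dim K = 2 and the simplices of K are:

  0-simplices (9): [1], [2], [3], [4], [5], [6], [7], [8], [9]
  1-simplices (27): (27 of them)
  2-simplices (18): [1,2,3], [1,2,9], [1,3,6], [1,4,6], [1,4,7], [1,7,9], [2,3,5], [2,4,5], [2,4,8], [2,8,9], [3,5,7], [3,6,8], [3,7,8], [4,5,6], [4,7,8], [5,6,9], [5,7,9], [6,8,9]

giving chain groups C_0 ≅ Z^9, C_1 ≅ Z^27, C_2 ≅ Z^18.

Boundary ∂_1: C_1 → C_0 is given by ∂[p,q] = [q] − [p].
The resulting 9×27 matrix has rank 8, and its Smith normal form has invariant factors (1,1,1,1,1,1,1,1).

∂_2: C_2 → C_1 maps a triangle to the signed sum of its edges. For instance
  ∂[1,4,6] = [4,6] − [1,6] + [1,4],
  ∂[2,4,5] = [4,5] − [2,5] + [2,4].
This gives a 27×18 integer matrix of rank 17; reducing to Smith normal form yields diagonal entries (1,1,1,1,1,1,1,1,1,1,1,1,1,1,1,1,1).

From H_k ≅ ker(∂_k) / im(∂_{k+1}) we obtain:

  H_0: rank C_0 − rank ∂_1 = 9 − 8 = 1, and the invariant factors of ∂_1 are all 1, so H_0 = Z.
  H_1: rank ker ∂_1 − rank ∂_2 = (27 − 8) − 17 = 2, and the invariant factors of ∂_2 are all 1, so H_1 = Z^2.
  H_2: rank ker ∂_2 − rank ∂_3 = (18 − 17) − 0 = 1, and there is no ∂_3, so H_2 = Z.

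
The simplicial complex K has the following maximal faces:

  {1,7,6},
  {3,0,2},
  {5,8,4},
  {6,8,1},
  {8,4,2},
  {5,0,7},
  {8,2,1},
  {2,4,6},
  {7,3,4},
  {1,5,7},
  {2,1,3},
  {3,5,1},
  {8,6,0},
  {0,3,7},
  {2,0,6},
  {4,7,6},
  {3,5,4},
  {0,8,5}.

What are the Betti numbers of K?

We work with the vertex ordering 0 < 1 < 2 < 3 < 4 < 5 < 6 < 7 < 8. The simplices of K, each written with vertices in increasing order, are:

  0-simplices (9): [0], [1], [2], [3], [4], [5], [6], [7], [8]
  1-simplices (27): (27 of them)
  2-simplices (18): [0,2,3], [0,2,6], [0,3,7], [0,5,7], [0,5,8], [0,6,8], [1,2,3], [1,2,8], [1,3,5], [1,5,7], [1,6,7], [1,6,8], [2,4,6], [2,4,8], [3,4,5], [3,4,7], [4,5,8], [4,6,7]

Hence C_0 ≅ Z^9, C_1 ≅ Z^27, C_2 ≅ Z^18.

Boundary ∂_1: C_1 → C_0 is given by ∂[p,q] = [q] − [p]. For instance
  ∂[0,3] = [3] − [0].
The resulting 9×27 matrix has rank 8, and its Smith normal form has invariant factors (1,1,1,1,1,1,1,1).

The boundary map ∂_2: C_2 → C_1 acts by ∂[p,q,r] = [q,r] − [p,r] + [p,q]. For instance
  ∂[1,3,5] = [3,5] − [1,5] + [1,3],
  ∂[3,4,7] = [4,7] − [3,7] + [3,4].
As a 27×18 matrix over Z this has rank 18, with invariant factors (1,1,1,1,1,1,1,1,1,1,1,1,1,1,1,1,1,2).

Now H_k = ker ∂_k / im ∂_{k+1}, so:

  H_0: rank C_0 − rank ∂_1 = 9 − 8 = 1, and the invariant factors of ∂_1 are all 1, so H_0 = Z.
  H_1: rank ker ∂_1 − rank ∂_2 = (27 − 8) − 18 = 1, and ∂_2 has invariant factor 2 > 1, so H_1 = Z ⊕ Z/2.
  H_2: rank ker ∂_2 − rank ∂_3 = (18 − 18) − 0 = 0, and there is no ∂_3, so H_2 = 0.

As a check, the Euler characteristic is 9 − 27 + 18 = 0, which agrees with 1 − 1 + 0 = 0.

Hence the Betti numbers are b_0 = 1, b_1 = 1, b_2 = 0.

b_0 = 1, b_1 = 1, b_2 = 0.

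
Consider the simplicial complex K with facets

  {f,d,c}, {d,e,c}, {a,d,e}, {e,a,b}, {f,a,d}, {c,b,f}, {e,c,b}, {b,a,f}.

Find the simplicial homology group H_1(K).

Fix the vertex order a < b < c < d < e < f and write every simplex with vertices in increasing order. Then dim K = 2 and the simplices of K are:

  0-simplices (6): a, b, c, d, e, f
  1-simplices (12): ab, ad, ae, af, bc, be, bf, cd, ce, cf, de, df
  2-simplices (8): abe, abf, ade, adf, bce, bcf, cde, cdf

Hence C_0 ≅ Z^6, C_1 ≅ Z^12, C_2 ≅ Z^8.

Boundary ∂_1: C_1 → C_0 maps an edge to its endpoints' difference, ∂[p,q] = q − p. For instance
  ∂be = e − b.
The 6×12 boundary matrix has rank 5 and Smith normal form diag(1,1,1,1,1).

The boundary map ∂_2: C_2 → C_1 acts by ∂[p,q,r] = [q,r] − [p,r] + [p,q]. For instance
  ∂abf = bf − af + ab,
  ∂bcf = cf − bf + bc.
The 12×8 boundary matrix has rank 7 and Smith normal form diag(1,1,1,1,1,1,1).

Reading off H_k = ker ∂_k / im ∂_{k+1}:

  H_1: rank ker ∂_1 − rank ∂_2 = (12 − 5) − 7 = 0, and the invariant factors of ∂_2 are all 1, so H_1 = 0.

(K is a triangulation of the 2-sphere S^2.)

H_1 = 0.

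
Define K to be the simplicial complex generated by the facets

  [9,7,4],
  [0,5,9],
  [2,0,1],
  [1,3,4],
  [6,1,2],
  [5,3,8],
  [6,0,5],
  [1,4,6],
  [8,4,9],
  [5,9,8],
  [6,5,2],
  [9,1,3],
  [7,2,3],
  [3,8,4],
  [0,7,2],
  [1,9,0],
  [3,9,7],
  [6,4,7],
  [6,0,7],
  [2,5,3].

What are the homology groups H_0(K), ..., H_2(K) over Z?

Order the vertices as 0 < 1 < 2 < 3 < 4 < 5 < 6 < 7 < 8 < 9. Listing each simplex with vertices in this order, K has dimension 2 with simplices:

  0-simplices (10): [0], [1], [2], [3], [4], [5], [6], [7], [8], [9]
  1-simplices (30): (30 of them)
  2-simplices (20): (20 of them)

so the chain groups are C_0 ≅ Z^10, C_1 ≅ Z^30, C_2 ≅ Z^20.

The boundary map ∂_1: C_1 → C_0 sends each edge [p,q] (with p < q) to q − p. For instance
  ∂[3,4] = [4] − [3].
As a 10×30 matrix over Z this has rank 9, with invariant factors (1,1,1,1,1,1,1,1,1).

The boundary map ∂_2: C_2 → C_1 sends each 2-simplex [p,q,r] to [q,r] − [p,r] + [p,q]. For instance
  ∂[1,3,4] = [3,4] − [1,4] + [1,3],
  ∂[2,3,5] = [3,5] − [2,5] + [2,3].
This gives a 30×20 integer matrix of rank 20; reducing to Smith normal form yields diagonal entries (1,1,1,1,1,1,1,1,1,1,1,1,1,1,1,1,1,1,1,2).

Reading off H_k = ker ∂_k / im ∂_{k+1}:

  H_0: rank C_0 − rank ∂_1 = 10 − 9 = 1, and the invariant factors of ∂_1 are all 1, so H_0 ≅ Z.
  H_1: rank ker ∂_1 − rank ∂_2 = (30 − 9) − 20 = 1, and ∂_2 has invariant factor 2 > 1, so H_1 ≅ Z ⊕ Z/2Z.
  H_2: rank ker ∂_2 − rank ∂_3 = (20 − 20) − 0 = 0, and there is no ∂_3, so H_2 ≅ 0.

H_0 ≅ Z,  H_1 ≅ Z ⊕ Z/2Z,  H_2 = 0.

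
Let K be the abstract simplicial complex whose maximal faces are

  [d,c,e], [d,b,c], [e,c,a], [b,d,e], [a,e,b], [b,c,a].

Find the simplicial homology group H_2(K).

H_2 = Z.

Fix the vertex order a < b < c < d < e and write every simplex with vertices in increasing order. Then dim K = 2 and the simplices of K are:

  0-simplices (5): a, b, c, d, e
  1-simplices (9): ab, ac, ae, bc, bd, be, cd, ce, de
  2-simplices (6): abc, abe, ace, bcd, bde, cde

giving chain groups C_0 ≅ Z^5, C_1 ≅ Z^9, C_2 ≅ Z^6.

Boundary ∂_1: C_1 → C_0 sends each edge [p,q] (with p < q) to q − p.
The 5×9 boundary matrix has rank 4 and Smith normal form diag(1,1,1,1).

∂_2: C_2 → C_1 acts by ∂[p,q,r] = [q,r] − [p,r] + [p,q]. For instance
  ∂abc = bc − ac + ab,
  ∂cde = de − ce + cd.
The 9×6 boundary matrix has rank 5 and Smith normal form diag(1,1,1,1,1).

Computing H_k = (kernel of ∂_k) / (image of ∂_{k+1}):

  H_2: rank ker ∂_2 − rank ∂_3 = (6 − 5) − 0 = 1, and there is no ∂_3, so H_2 = Z.

(K is a triangulation of the 2-sphere S^2.)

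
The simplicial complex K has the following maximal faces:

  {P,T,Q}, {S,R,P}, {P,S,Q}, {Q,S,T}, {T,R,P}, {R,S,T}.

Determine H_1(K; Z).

K has 5 vertices, 9 edges, 6 triangles.
rank ∂_1 = 4, rank ∂_2 = 5 ⇒ b_1 = 9 − 4 − 5 = 0; all invariant factors of ∂_2 are 1 so no torsion. So H_1 = 0.

H_1 = 0.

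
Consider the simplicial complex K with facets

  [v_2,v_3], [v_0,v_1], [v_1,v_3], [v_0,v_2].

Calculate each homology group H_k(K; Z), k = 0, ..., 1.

Order the vertices as v_0 < v_1 < v_2 < v_3. Listing each simplex with vertices in this order, K has dimension 1 with simplices:

  0-simplices (4): [v_0], [v_1], [v_2], [v_3]
  1-simplices (4): [v_0,v_1], [v_0,v_2], [v_1,v_3], [v_2,v_3]

so the chain groups are C_0 ≅ Z^4, C_1 ≅ Z^4.

The boundary map ∂_1: C_1 → C_0 sends each edge [p,q] (with p < q) to q − p. For instance
  ∂[v_1,v_3] = [v_3] − [v_1].
The 4×4 boundary matrix has rank 3 and Smith normal form diag(1,1,1).

Reading off H_k = ker ∂_k / im ∂_{k+1}:

  H_0: rank C_0 − rank ∂_1 = 4 − 3 = 1, and the invariant factors of ∂_1 are all 1, so H_0 = Z.
  H_1: rank ker ∂_1 − rank ∂_2 = (4 − 3) − 0 = 1, and there is no ∂_2, so H_1 = Z.

As a check, the Euler characteristic is 4 − 4 = 0, which agrees with 1 − 1 = 0.

H_0 ≅ Z,  H_1 ≅ Z.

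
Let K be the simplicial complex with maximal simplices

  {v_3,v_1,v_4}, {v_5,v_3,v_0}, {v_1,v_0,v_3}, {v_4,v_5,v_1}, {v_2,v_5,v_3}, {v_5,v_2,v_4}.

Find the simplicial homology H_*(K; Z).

Take the total order v_0 < v_1 < v_2 < v_3 < v_4 < v_5 on the vertex set. Then K (dimension 2) consists of the simplices:

  0-simplices (6): [v_0], [v_1], [v_2], [v_3], [v_4], [v_5]
  1-simplices (12): [v_0,v_1], [v_0,v_3], [v_0,v_5], [v_1,v_3], [v_1,v_4], [v_1,v_5], [v_2,v_3], [v_2,v_4], [v_2,v_5], [v_3,v_4], [v_3,v_5], [v_4,v_5]
  2-simplices (6): [v_0,v_1,v_3], [v_0,v_3,v_5], [v_1,v_3,v_4], [v_1,v_4,v_5], [v_2,v_3,v_5], [v_2,v_4,v_5]

Hence C_0 ≅ Z^6, C_1 ≅ Z^12, C_2 ≅ Z^6.

∂_1: C_1 → C_0 sends each edge [p,q] (with p < q) to q − p. For instance
  ∂[v_2,v_3] = [v_3] − [v_2].
This gives a 6×12 integer matrix of rank 5; reducing to Smith normal form yields diagonal entries (1,1,1,1,1).

Boundary ∂_2: C_2 → C_1 sends each 2-simplex [p,q,r] to [q,r] − [p,r] + [p,q]. For instance
  ∂[v_2,v_3,v_5] = [v_3,v_5] − [v_2,v_5] + [v_2,v_3],
  ∂[v_1,v_3,v_4] = [v_3,v_4] − [v_1,v_4] + [v_1,v_3].
The resulting 12×6 matrix has rank 6, and its Smith normal form has invariant factors (1,1,1,1,1,1).

From H_k ≅ ker(∂_k) / im(∂_{k+1}) we obtain:

  H_0: rank C_0 − rank ∂_1 = 6 − 5 = 1, and the invariant factors of ∂_1 are all 1, so H_0 = Z.
  H_1: rank ker ∂_1 − rank ∂_2 = (12 − 5) − 6 = 1, and the invariant factors of ∂_2 are all 1, so H_1 = Z.
  H_2: rank ker ∂_2 − rank ∂_3 = (6 − 6) − 0 = 0, and there is no ∂_3, so H_2 = 0.

H_0 ≅ Z,  H_1 ≅ Z,  H_2 = 0.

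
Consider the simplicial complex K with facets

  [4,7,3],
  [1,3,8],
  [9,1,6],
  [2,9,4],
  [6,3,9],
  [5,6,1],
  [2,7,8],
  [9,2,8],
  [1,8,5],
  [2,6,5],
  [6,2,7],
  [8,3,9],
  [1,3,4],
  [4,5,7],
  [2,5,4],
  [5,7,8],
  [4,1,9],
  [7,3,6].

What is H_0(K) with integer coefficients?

H_0 = Z.

Fix the vertex order 1 < 2 < 3 < 4 < 5 < 6 < 7 < 8 < 9 and write every simplex with vertices in increasing order. Then dim K = 2 and the simplices of K are:

  0-simplices (9): [1], [2], [3], [4], [5], [6], [7], [8], [9]
  1-simplices (27): (27 of them)
  2-simplices (18): [1,3,4], [1,3,8], [1,4,9], [1,5,6], [1,5,8], [1,6,9], [2,4,5], [2,4,9], [2,5,6], [2,6,7], [2,7,8], [2,8,9], [3,4,7], [3,6,7], [3,6,9], [3,8,9], [4,5,7], [5,7,8]

giving chain groups C_0 ≅ Z^9, C_1 ≅ Z^27, C_2 ≅ Z^18.

∂_1: C_1 → C_0 sends each edge [p,q] (with p < q) to q − p. For instance
  ∂[3,9] = [9] − [3].
As a 9×27 matrix over Z this has rank 8, with invariant factors (1,1,1,1,1,1,1,1).

∂_2: C_2 → C_1 sends each 2-simplex [p,q,r] to [q,r] − [p,r] + [p,q]. For instance
  ∂[1,5,8] = [5,8] − [1,8] + [1,5],
  ∂[1,4,9] = [4,9] − [1,9] + [1,4].
This gives a 27×18 integer matrix of rank 18; reducing to Smith normal form yields diagonal entries (1,1,1,1,1,1,1,1,1,1,1,1,1,1,1,1,1,2).

From H_k ≅ ker(∂_k) / im(∂_{k+1}) we obtain:

  H_0: rank C_0 − rank ∂_1 = 9 − 8 = 1, and the invariant factors of ∂_1 are all 1, so H_0 = Z.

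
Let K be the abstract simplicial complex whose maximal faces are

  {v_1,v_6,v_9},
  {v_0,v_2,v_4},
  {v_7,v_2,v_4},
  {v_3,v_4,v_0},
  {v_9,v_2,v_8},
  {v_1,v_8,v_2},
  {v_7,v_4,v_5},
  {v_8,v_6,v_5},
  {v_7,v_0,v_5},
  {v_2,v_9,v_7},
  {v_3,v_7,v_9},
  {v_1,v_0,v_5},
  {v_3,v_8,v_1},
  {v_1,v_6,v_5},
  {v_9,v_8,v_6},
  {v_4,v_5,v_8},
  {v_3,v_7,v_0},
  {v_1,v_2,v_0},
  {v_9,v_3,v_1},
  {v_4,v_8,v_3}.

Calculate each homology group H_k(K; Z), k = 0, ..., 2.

H_0 ≅ Z,  H_1 ≅ Z ⊕ Z/2Z,  H_2 = 0.

Take the total order v_0 < v_1 < v_2 < v_3 < v_4 < v_5 < v_6 < v_7 < v_8 < v_9 on the vertex set. Then K (dimension 2) consists of the simplices:

  0-simplices (10): [v_0], [v_1], [v_2], [v_3], [v_4], [v_5], [v_6], [v_7], [v_8], [v_9]
  1-simplices (30): (30 of them)
  2-simplices (20): (20 of them)

so the chain groups are C_0 ≅ Z^10, C_1 ≅ Z^30, C_2 ≅ Z^20.

The boundary map ∂_1: C_1 → C_0 maps an edge to its endpoints' difference, ∂[p,q] = q − p.
As a 10×30 matrix over Z this has rank 9, with invariant factors (1,1,1,1,1,1,1,1,1).

The boundary map ∂_2: C_2 → C_1 sends each 2-simplex [p,q,r] to [q,r] − [p,r] + [p,q]. For instance
  ∂[v_0,v_1,v_5] = [v_1,v_5] − [v_0,v_5] + [v_0,v_1],
  ∂[v_1,v_5,v_6] = [v_5,v_6] − [v_1,v_6] + [v_1,v_5].
This gives a 30×20 integer matrix of rank 20; reducing to Smith normal form yields diagonal entries (1,1,1,1,1,1,1,1,1,1,1,1,1,1,1,1,1,1,1,2).

From H_k ≅ ker(∂_k) / im(∂_{k+1}) we obtain:

  H_0: rank C_0 − rank ∂_1 = 10 − 9 = 1, and the invariant factors of ∂_1 are all 1, so H_0 = Z.
  H_1: rank ker ∂_1 − rank ∂_2 = (30 − 9) − 20 = 1, and ∂_2 has invariant factor 2 > 1, so H_1 = Z ⊕ Z/2Z.
  H_2: rank ker ∂_2 − rank ∂_3 = (20 − 20) − 0 = 0, and there is no ∂_3, so H_2 = 0.

As a check, the Euler characteristic is 10 − 30 + 20 = 0, which agrees with 1 − 1 + 0 = 0.
(K is a triangulation of the Klein bottle.)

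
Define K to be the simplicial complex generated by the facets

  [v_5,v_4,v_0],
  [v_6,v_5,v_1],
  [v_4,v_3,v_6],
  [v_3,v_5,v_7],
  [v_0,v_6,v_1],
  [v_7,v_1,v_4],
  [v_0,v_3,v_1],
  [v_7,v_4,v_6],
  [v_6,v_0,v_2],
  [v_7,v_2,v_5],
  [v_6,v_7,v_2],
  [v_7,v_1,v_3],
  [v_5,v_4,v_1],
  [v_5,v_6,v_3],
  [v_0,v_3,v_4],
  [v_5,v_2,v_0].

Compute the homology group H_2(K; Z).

H_2 ≅ Z.

Take the total order v_0 < v_1 < v_2 < v_3 < v_4 < v_5 < v_6 < v_7 on the vertex set. Then K (dimension 2) consists of the simplices:

  0-simplices (8): [v_0], [v_1], [v_2], [v_3], [v_4], [v_5], [v_6], [v_7]
  1-simplices (24): (24 of them)
  2-simplices (16): (16 of them)

giving chain groups C_0 ≅ Z^8, C_1 ≅ Z^24, C_2 ≅ Z^16.

The boundary map ∂_1: C_1 → C_0 is given by ∂[p,q] = [q] − [p]. For instance
  ∂[v_0,v_5] = [v_5] − [v_0].
The resulting 8×24 matrix has rank 7, and its Smith normal form has invariant factors (1,1,1,1,1,1,1).

The boundary map ∂_2: C_2 → C_1 maps a triangle to the signed sum of its edges. For instance
  ∂[v_1,v_3,v_7] = [v_3,v_7] − [v_1,v_7] + [v_1,v_3],
  ∂[v_4,v_6,v_7] = [v_6,v_7] − [v_4,v_7] + [v_4,v_6].
This gives a 24×16 integer matrix of rank 15; reducing to Smith normal form yields diagonal entries (1,1,1,1,1,1,1,1,1,1,1,1,1,1,1).

From H_k ≅ ker(∂_k) / im(∂_{k+1}) we obtain:

  H_2: rank ker ∂_2 − rank ∂_3 = (16 − 15) − 0 = 1, and there is no ∂_3, so H_2 = Z.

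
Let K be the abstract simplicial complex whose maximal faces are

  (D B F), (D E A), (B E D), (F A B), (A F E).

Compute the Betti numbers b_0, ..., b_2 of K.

Fix the vertex order A < B < D < E < F and write every simplex with vertices in increasing order. Then dim K = 2 and the simplices of K are:

  0-simplices (5): A, B, D, E, F
  1-simplices (10): AB, AD, AE, AF, BD, BE, BF, DE, DF, EF
  2-simplices (5): ABF, ADE, AEF, BDE, BDF

so the chain groups are C_0 ≅ Z^5, C_1 ≅ Z^10, C_2 ≅ Z^5.

Boundary ∂_1: C_1 → C_0 sends each edge [p,q] (with p < q) to q − p.
This gives a 5×10 integer matrix of rank 4; reducing to Smith normal form yields diagonal entries (1,1,1,1).

Boundary ∂_2: C_2 → C_1 acts by ∂[p,q,r] = [q,r] − [p,r] + [p,q]. For instance
  ∂BDE = DE − BE + BD,
  ∂ADE = DE − AE + AD.
The 10×5 boundary matrix has rank 5 and Smith normal form diag(1,1,1,1,1).

Now H_k = ker ∂_k / im ∂_{k+1}, so:

  H_0: rank C_0 − rank ∂_1 = 5 − 4 = 1, and the invariant factors of ∂_1 are all 1, so H_0 = Z.
  H_1: rank ker ∂_1 − rank ∂_2 = (10 − 4) − 5 = 1, and the invariant factors of ∂_2 are all 1, so H_1 = Z.
  H_2: rank ker ∂_2 − rank ∂_3 = (5 − 5) − 0 = 0, and there is no ∂_3, so H_2 = 0.

(K is a triangulation of the Möbius band.)

Hence the Betti numbers are b_0 = 1, b_1 = 1, b_2 = 0.

b_0 = 1, b_1 = 1, b_2 = 0.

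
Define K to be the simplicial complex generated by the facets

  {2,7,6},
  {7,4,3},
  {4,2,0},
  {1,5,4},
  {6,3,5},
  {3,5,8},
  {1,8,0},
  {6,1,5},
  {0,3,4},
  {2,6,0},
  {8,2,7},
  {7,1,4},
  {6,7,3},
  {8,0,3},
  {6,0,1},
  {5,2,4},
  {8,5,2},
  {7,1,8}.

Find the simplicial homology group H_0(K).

H_0 ≅ Z.

Order the vertices as 0 < 1 < 2 < 3 < 4 < 5 < 6 < 7 < 8. Listing each simplex with vertices in this order, K has dimension 2 with simplices:

  0-simplices (9): [0], [1], [2], [3], [4], [5], [6], [7], [8]
  1-simplices (27): (27 of them)
  2-simplices (18): [0,1,6], [0,1,8], [0,2,4], [0,2,6], [0,3,4], [0,3,8], [1,4,5], [1,4,7], [1,5,6], [1,7,8], [2,4,5], [2,5,8], [2,6,7], [2,7,8], [3,4,7], [3,5,6], [3,5,8], [3,6,7]

Hence C_0 ≅ Z^9, C_1 ≅ Z^27, C_2 ≅ Z^18.

The boundary map ∂_1: C_1 → C_0 sends each edge [p,q] (with p < q) to q − p. For instance
  ∂[0,3] = [3] − [0].
The 9×27 boundary matrix has rank 8 and Smith normal form diag(1,1,1,1,1,1,1,1).

The boundary map ∂_2: C_2 → C_1 sends each 2-simplex [p,q,r] to [q,r] − [p,r] + [p,q]. For instance
  ∂[2,5,8] = [5,8] − [2,8] + [2,5],
  ∂[0,1,6] = [1,6] − [0,6] + [0,1].
The 27×18 boundary matrix has rank 17 and Smith normal form diag(1,1,1,1,1,1,1,1,1,1,1,1,1,1,1,1,1).

From H_k ≅ ker(∂_k) / im(∂_{k+1}) we obtain:

  H_0: rank C_0 − rank ∂_1 = 9 − 8 = 1, and the invariant factors of ∂_1 are all 1, so H_0 = Z.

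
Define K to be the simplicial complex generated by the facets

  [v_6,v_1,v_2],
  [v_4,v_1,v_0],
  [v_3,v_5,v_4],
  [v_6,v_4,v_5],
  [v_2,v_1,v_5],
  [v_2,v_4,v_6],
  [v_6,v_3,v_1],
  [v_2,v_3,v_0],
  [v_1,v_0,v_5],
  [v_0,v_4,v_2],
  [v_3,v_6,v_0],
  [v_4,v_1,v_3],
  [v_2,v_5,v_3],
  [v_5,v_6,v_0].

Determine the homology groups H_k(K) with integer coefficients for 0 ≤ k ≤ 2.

Fix the vertex order v_0 < v_1 < v_2 < v_3 < v_4 < v_5 < v_6 and write every simplex with vertices in increasing order. Then dim K = 2 and the simplices of K are:

  0-simplices (7): [v_0], [v_1], [v_2], [v_3], [v_4], [v_5], [v_6]
  1-simplices (21): (21 of them)
  2-simplices (14): (14 of them)

so the chain groups are C_0 ≅ Z^7, C_1 ≅ Z^21, C_2 ≅ Z^14.

The boundary map ∂_1: C_1 → C_0 is given by ∂[p,q] = [q] − [p]. For instance
  ∂[v_5,v_6] = [v_6] − [v_5].
As a 7×21 matrix over Z this has rank 6, with invariant factors (1,1,1,1,1,1).

Boundary ∂_2: C_2 → C_1 maps a triangle to the signed sum of its edges. For instance
  ∂[v_2,v_4,v_6] = [v_4,v_6] − [v_2,v_6] + [v_2,v_4],
  ∂[v_1,v_2,v_5] = [v_2,v_5] − [v_1,v_5] + [v_1,v_2].
As a 21×14 matrix over Z this has rank 13, with invariant factors (1,1,1,1,1,1,1,1,1,1,1,1,1).

Computing H_k = (kernel of ∂_k) / (image of ∂_{k+1}):

  H_0: rank C_0 − rank ∂_1 = 7 − 6 = 1, and the invariant factors of ∂_1 are all 1, so H_0 = Z.
  H_1: rank ker ∂_1 − rank ∂_2 = (21 − 6) − 13 = 2, and the invariant factors of ∂_2 are all 1, so H_1 = Z^2.
  H_2: rank ker ∂_2 − rank ∂_3 = (14 − 13) − 0 = 1, and there is no ∂_3, so H_2 = Z.

As a check, the Euler characteristic is 7 − 21 + 14 = 0, which agrees with 1 − 2 + 1 = 0.

H_0 = Z,  H_1 = Z^2,  H_2 = Z.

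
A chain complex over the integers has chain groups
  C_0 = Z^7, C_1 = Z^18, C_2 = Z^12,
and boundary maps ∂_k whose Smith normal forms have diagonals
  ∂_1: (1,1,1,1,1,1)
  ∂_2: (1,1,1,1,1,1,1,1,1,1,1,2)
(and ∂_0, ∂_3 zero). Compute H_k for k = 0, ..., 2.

H_0: b_0 = 7 − 0 − 6 = 1; torsion from ∂_1 factors > 1: none. So H_0 ≅ Z.
H_1: b_1 = 18 − 6 − 12 = 0; torsion from ∂_2 factors > 1: [2]. So H_1 ≅ Z/2Z.
H_2: b_2 = 12 − 12 − 0 = 0; torsion from ∂_3 factors > 1: none. So H_2 ≅ 0.

H_0 ≅ Z,  H_1 ≅ Z/2Z,  H_2 = 0.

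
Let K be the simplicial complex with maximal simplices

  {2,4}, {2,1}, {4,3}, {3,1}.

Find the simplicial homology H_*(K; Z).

H_0 = Z,  H_1 = Z.

K has 4 vertices, 4 edges.
rank ∂_0 = 0, rank ∂_1 = 3 ⇒ b_0 = 4 − 0 − 3 = 1; all invariant factors of ∂_1 are 1 so no torsion. So H_0 = Z.
rank ∂_1 = 3, rank ∂_2 = 0 ⇒ b_1 = 4 − 3 − 0 = 1. So H_1 = Z.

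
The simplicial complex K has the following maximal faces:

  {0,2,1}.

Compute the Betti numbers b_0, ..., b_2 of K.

b_0 = 1, b_1 = 0, b_2 = 0.

K has 3 vertices, 3 edges, 1 triangle.
rank ∂_0 = 0, rank ∂_1 = 2 ⇒ b_0 = 3 − 0 − 2 = 1; all invariant factors of ∂_1 are 1 so no torsion. So H_0 = Z.
rank ∂_1 = 2, rank ∂_2 = 1 ⇒ b_1 = 3 − 2 − 1 = 0; all invariant factors of ∂_2 are 1 so no torsion. So H_1 = 0.
rank ∂_2 = 1, rank ∂_3 = 0 ⇒ b_2 = 1 − 1 − 0 = 0. So H_2 = 0.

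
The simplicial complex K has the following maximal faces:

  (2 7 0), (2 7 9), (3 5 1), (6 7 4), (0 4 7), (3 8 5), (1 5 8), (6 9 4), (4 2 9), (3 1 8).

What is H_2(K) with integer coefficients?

H_2 = Z.

Take the total order 0 < 1 < 2 < 3 < 4 < 5 < 6 < 7 < 8 < 9 on the vertex set. Then K (dimension 2) consists of the simplices:

  0-simplices (10): [0], [1], [2], [3], [4], [5], [6], [7], [8], [9]
  1-simplices (18): [0,2], [0,4], [0,7], [1,3], [1,5], [1,8], [2,4], [2,7], [2,9], [3,5], [3,8], [4,6], [4,7], [4,9], [5,8], [6,7], [6,9], [7,9]
  2-simplices (10): [0,2,7], [0,4,7], [1,3,5], [1,3,8], [1,5,8], [2,4,9], [2,7,9], [3,5,8], [4,6,7], [4,6,9]

giving chain groups C_0 ≅ Z^10, C_1 ≅ Z^18, C_2 ≅ Z^10.

∂_1: C_1 → C_0 sends each edge [p,q] (with p < q) to q − p.
The resulting 10×18 matrix has rank 8, and its Smith normal form has invariant factors (1,1,1,1,1,1,1,1).

The boundary map ∂_2: C_2 → C_1 maps a triangle to the signed sum of its edges. For instance
  ∂[1,3,5] = [3,5] − [1,5] + [1,3],
  ∂[1,3,8] = [3,8] − [1,8] + [1,3].
As a 18×10 matrix over Z this has rank 9, with invariant factors (1,1,1,1,1,1,1,1,1).

From H_k ≅ ker(∂_k) / im(∂_{k+1}) we obtain:

  H_2: rank ker ∂_2 − rank ∂_3 = (10 − 9) − 0 = 1, and there is no ∂_3, so H_2 = Z.

(K is a triangulation of the disjoint union of the 2-sphere S^2 and the cylinder S^1 x I.)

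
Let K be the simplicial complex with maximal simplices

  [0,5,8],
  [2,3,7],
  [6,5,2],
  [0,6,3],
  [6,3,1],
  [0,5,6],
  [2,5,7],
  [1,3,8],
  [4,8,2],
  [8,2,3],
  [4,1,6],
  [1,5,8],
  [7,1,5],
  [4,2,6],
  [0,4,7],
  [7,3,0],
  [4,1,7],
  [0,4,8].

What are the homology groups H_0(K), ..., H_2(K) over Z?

Order the vertices as 0 < 1 < 2 < 3 < 4 < 5 < 6 < 7 < 8. Listing each simplex with vertices in this order, K has dimension 2 with simplices:

  0-simplices (9): [0], [1], [2], [3], [4], [5], [6], [7], [8]
  1-simplices (27): (27 of them)
  2-simplices (18): [0,3,6], [0,3,7], [0,4,7], [0,4,8], [0,5,6], [0,5,8], [1,3,6], [1,3,8], [1,4,6], [1,4,7], [1,5,7], [1,5,8], [2,3,7], [2,3,8], [2,4,6], [2,4,8], [2,5,6], [2,5,7]

giving chain groups C_0 ≅ Z^9, C_1 ≅ Z^27, C_2 ≅ Z^18.

The boundary map ∂_1: C_1 → C_0 maps an edge to its endpoints' difference, ∂[p,q] = q − p. For instance
  ∂[2,8] = [8] − [2].
The 9×27 boundary matrix has rank 8 and Smith normal form diag(1,1,1,1,1,1,1,1).

∂_2: C_2 → C_1 maps a triangle to the signed sum of its edges. For instance
  ∂[0,3,6] = [3,6] − [0,6] + [0,3],
  ∂[2,4,6] = [4,6] − [2,6] + [2,4].
This gives a 27×18 integer matrix of rank 17; reducing to Smith normal form yields diagonal entries (1,1,1,1,1,1,1,1,1,1,1,1,1,1,1,1,1).

From H_k ≅ ker(∂_k) / im(∂_{k+1}) we obtain:

  H_0: rank C_0 − rank ∂_1 = 9 − 8 = 1, and the invariant factors of ∂_1 are all 1, so H_0 ≅ Z.
  H_1: rank ker ∂_1 − rank ∂_2 = (27 − 8) − 17 = 2, and the invariant factors of ∂_2 are all 1, so H_1 ≅ Z^2.
  H_2: rank ker ∂_2 − rank ∂_3 = (18 − 17) − 0 = 1, and there is no ∂_3, so H_2 ≅ Z.

H_0 = Z,  H_1 = Z^2,  H_2 = Z.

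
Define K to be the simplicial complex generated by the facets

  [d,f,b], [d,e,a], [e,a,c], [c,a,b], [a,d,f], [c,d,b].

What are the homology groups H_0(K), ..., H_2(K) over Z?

H_0 ≅ Z,  H_1 ≅ Z,  H_2 = 0.

Fix the vertex order a < b < c < d < e < f and write every simplex with vertices in increasing order. Then dim K = 2 and the simplices of K are:

  0-simplices (6): a, b, c, d, e, f
  1-simplices (12): ab, ac, ad, ae, af, bc, bd, bf, cd, ce, de, df
  2-simplices (6): abc, ace, ade, adf, bcd, bdf

so the chain groups are C_0 ≅ Z^6, C_1 ≅ Z^12, C_2 ≅ Z^6.

The boundary map ∂_1: C_1 → C_0 maps an edge to its endpoints' difference, ∂[p,q] = q − p.
As a 6×12 matrix over Z this has rank 5, with invariant factors (1,1,1,1,1).

The boundary map ∂_2: C_2 → C_1 maps a triangle to the signed sum of its edges. For instance
  ∂bdf = df − bf + bd,
  ∂ace = ce − ae + ac.
The resulting 12×6 matrix has rank 6, and its Smith normal form has invariant factors (1,1,1,1,1,1).

Reading off H_k = ker ∂_k / im ∂_{k+1}:

  H_0: rank C_0 − rank ∂_1 = 6 − 5 = 1, and the invariant factors of ∂_1 are all 1, so H_0 = Z.
  H_1: rank ker ∂_1 − rank ∂_2 = (12 − 5) − 6 = 1, and the invariant factors of ∂_2 are all 1, so H_1 = Z.
  H_2: rank ker ∂_2 − rank ∂_3 = (6 − 6) − 0 = 0, and there is no ∂_3, so H_2 = 0.

As a check, the Euler characteristic is 6 − 12 + 6 = 0, which agrees with 1 − 1 + 0 = 0.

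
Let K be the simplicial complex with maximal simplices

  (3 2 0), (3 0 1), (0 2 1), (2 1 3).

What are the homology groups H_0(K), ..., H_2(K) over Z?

H_0 ≅ Z,  H_1 = 0,  H_2 ≅ Z.

Order the vertices as 0 < 1 < 2 < 3. Listing each simplex with vertices in this order, K has dimension 2 with simplices:

  0-simplices (4): [0], [1], [2], [3]
  1-simplices (6): [0,1], [0,2], [0,3], [1,2], [1,3], [2,3]
  2-simplices (4): [0,1,2], [0,1,3], [0,2,3], [1,2,3]

so the chain groups are C_0 ≅ Z^4, C_1 ≅ Z^6, C_2 ≅ Z^4.

∂_1: C_1 → C_0 is given by ∂[p,q] = [q] − [p]. For instance
  ∂[0,2] = [2] − [0].
This gives a 4×6 integer matrix of rank 3; reducing to Smith normal form yields diagonal entries (1,1,1).

Boundary ∂_2: C_2 → C_1 maps a triangle to the signed sum of its edges. For instance
  ∂[1,2,3] = [2,3] − [1,3] + [1,2],
  ∂[0,1,2] = [1,2] − [0,2] + [0,1].
This gives a 6×4 integer matrix of rank 3; reducing to Smith normal form yields diagonal entries (1,1,1).

Reading off H_k = ker ∂_k / im ∂_{k+1}:

  H_0: rank C_0 − rank ∂_1 = 4 − 3 = 1, and the invariant factors of ∂_1 are all 1, so H_0 = Z.
  H_1: rank ker ∂_1 − rank ∂_2 = (6 − 3) − 3 = 0, and the invariant factors of ∂_2 are all 1, so H_1 = 0.
  H_2: rank ker ∂_2 − rank ∂_3 = (4 − 3) − 0 = 1, and there is no ∂_3, so H_2 = Z.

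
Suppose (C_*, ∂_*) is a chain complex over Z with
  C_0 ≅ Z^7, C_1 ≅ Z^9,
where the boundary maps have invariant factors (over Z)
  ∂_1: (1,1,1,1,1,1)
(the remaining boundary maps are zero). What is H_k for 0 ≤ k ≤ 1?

H_0: b_0 = 7 − 0 − 6 = 1; torsion from ∂_1 factors > 1: none. So H_0 = Z.
H_1: b_1 = 9 − 6 − 0 = 3; torsion from ∂_2 factors > 1: none. So H_1 = Z^3.

H_0 = Z,  H_1 = Z^3.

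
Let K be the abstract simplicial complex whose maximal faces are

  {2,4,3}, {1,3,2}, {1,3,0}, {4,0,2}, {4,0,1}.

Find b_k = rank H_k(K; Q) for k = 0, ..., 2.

b_0 = 1, b_1 = 1, b_2 = 0.

Fix the vertex order 0 < 1 < 2 < 3 < 4 and write every simplex with vertices in increasing order. Then dim K = 2 and the simplices of K are:

  0-simplices (5): [0], [1], [2], [3], [4]
  1-simplices (10): [0,1], [0,2], [0,3], [0,4], [1,2], [1,3], [1,4], [2,3], [2,4], [3,4]
  2-simplices (5): [0,1,3], [0,1,4], [0,2,4], [1,2,3], [2,3,4]

giving chain groups C_0 ≅ Z^5, C_1 ≅ Z^10, C_2 ≅ Z^5.

Boundary ∂_1: C_1 → C_0 maps an edge to its endpoints' difference, ∂[p,q] = q − p.
As a 5×10 matrix over Z this has rank 4, with invariant factors (1,1,1,1).

The boundary map ∂_2: C_2 → C_1 acts by ∂[p,q,r] = [q,r] − [p,r] + [p,q]. For instance
  ∂[2,3,4] = [3,4] − [2,4] + [2,3],
  ∂[0,2,4] = [2,4] − [0,4] + [0,2].
This gives a 10×5 integer matrix of rank 5; reducing to Smith normal form yields diagonal entries (1,1,1,1,1).

Reading off H_k = ker ∂_k / im ∂_{k+1}:

  H_0: rank C_0 − rank ∂_1 = 5 − 4 = 1, and the invariant factors of ∂_1 are all 1, so H_0 = Z.
  H_1: rank ker ∂_1 − rank ∂_2 = (10 − 4) − 5 = 1, and the invariant factors of ∂_2 are all 1, so H_1 = Z.
  H_2: rank ker ∂_2 − rank ∂_3 = (5 − 5) − 0 = 0, and there is no ∂_3, so H_2 = 0.

As a check, the Euler characteristic is 5 − 10 + 5 = 0, which agrees with 1 − 1 + 0 = 0.

Hence the Betti numbers are b_0 = 1, b_1 = 1, b_2 = 0.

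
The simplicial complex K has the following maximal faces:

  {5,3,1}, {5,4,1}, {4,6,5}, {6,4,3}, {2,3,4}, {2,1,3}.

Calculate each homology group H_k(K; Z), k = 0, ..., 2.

H_0 = Z,  H_1 = Z,  H_2 = 0.

Take the total order 1 < 2 < 3 < 4 < 5 < 6 on the vertex set. Then K (dimension 2) consists of the simplices:

  0-simplices (6): [1], [2], [3], [4], [5], [6]
  1-simplices (12): [1,2], [1,3], [1,4], [1,5], [2,3], [2,4], [3,4], [3,5], [3,6], [4,5], [4,6], [5,6]
  2-simplices (6): [1,2,3], [1,3,5], [1,4,5], [2,3,4], [3,4,6], [4,5,6]

giving chain groups C_0 ≅ Z^6, C_1 ≅ Z^12, C_2 ≅ Z^6.

The boundary map ∂_1: C_1 → C_0 sends each edge [p,q] (with p < q) to q − p.
The resulting 6×12 matrix has rank 5, and its Smith normal form has invariant factors (1,1,1,1,1).

Boundary ∂_2: C_2 → C_1 sends each 2-simplex [p,q,r] to [q,r] − [p,r] + [p,q]. For instance
  ∂[1,3,5] = [3,5] − [1,5] + [1,3],
  ∂[3,4,6] = [4,6] − [3,6] + [3,4].
This gives a 12×6 integer matrix of rank 6; reducing to Smith normal form yields diagonal entries (1,1,1,1,1,1).

Computing H_k = (kernel of ∂_k) / (image of ∂_{k+1}):

  H_0: rank C_0 − rank ∂_1 = 6 − 5 = 1, and the invariant factors of ∂_1 are all 1, so H_0 = Z.
  H_1: rank ker ∂_1 − rank ∂_2 = (12 − 5) − 6 = 1, and the invariant factors of ∂_2 are all 1, so H_1 = Z.
  H_2: rank ker ∂_2 − rank ∂_3 = (6 − 6) − 0 = 0, and there is no ∂_3, so H_2 = 0.

As a check, the Euler characteristic is 6 − 12 + 6 = 0, which agrees with 1 − 1 + 0 = 0.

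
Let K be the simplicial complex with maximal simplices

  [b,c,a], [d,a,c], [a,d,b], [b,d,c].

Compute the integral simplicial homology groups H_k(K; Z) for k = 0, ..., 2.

K has 4 vertices, 6 edges, 4 triangles.
rank ∂_0 = 0, rank ∂_1 = 3 ⇒ b_0 = 4 − 0 − 3 = 1; all invariant factors of ∂_1 are 1 so no torsion. So H_0 = Z.
rank ∂_1 = 3, rank ∂_2 = 3 ⇒ b_1 = 6 − 3 − 3 = 0; all invariant factors of ∂_2 are 1 so no torsion. So H_1 = 0.
rank ∂_2 = 3, rank ∂_3 = 0 ⇒ b_2 = 4 − 3 − 0 = 1. So H_2 = Z.

H_0 ≅ Z,  H_1 = 0,  H_2 ≅ Z.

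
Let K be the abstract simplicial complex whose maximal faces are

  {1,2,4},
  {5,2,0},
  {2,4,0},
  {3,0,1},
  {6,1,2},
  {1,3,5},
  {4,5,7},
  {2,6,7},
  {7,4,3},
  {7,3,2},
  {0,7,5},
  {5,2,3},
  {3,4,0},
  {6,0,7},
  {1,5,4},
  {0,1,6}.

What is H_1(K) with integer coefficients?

K has 8 vertices, 24 edges, 16 triangles.
rank ∂_1 = 7, rank ∂_2 = 15 ⇒ b_1 = 24 − 7 − 15 = 2; all invariant factors of ∂_2 are 1 so no torsion. So H_1 ≅ Z^2.

H_1 ≅ Z^2.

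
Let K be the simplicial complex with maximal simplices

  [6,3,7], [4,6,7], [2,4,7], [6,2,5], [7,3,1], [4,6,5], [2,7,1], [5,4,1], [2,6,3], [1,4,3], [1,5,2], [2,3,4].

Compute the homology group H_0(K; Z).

H_0 = Z.

We work with the vertex ordering 1 < 2 < 3 < 4 < 5 < 6 < 7. The simplices of K, each written with vertices in increasing order, are:

  0-simplices (7): [1], [2], [3], [4], [5], [6], [7]
  1-simplices (18): [1,2], [1,3], [1,4], [1,5], [1,7], [2,3], [2,4], [2,5], [2,6], [2,7], [3,4], [3,6], [3,7], [4,5], [4,6], [4,7], [5,6], [6,7]
  2-simplices (12): [1,2,5], [1,2,7], [1,3,4], [1,3,7], [1,4,5], [2,3,4], [2,3,6], [2,4,7], [2,5,6], [3,6,7], [4,5,6], [4,6,7]

giving chain groups C_0 ≅ Z^7, C_1 ≅ Z^18, C_2 ≅ Z^12.

Boundary ∂_1: C_1 → C_0 sends each edge [p,q] (with p < q) to q − p. For instance
  ∂[4,7] = [7] − [4].
The resulting 7×18 matrix has rank 6, and its Smith normal form has invariant factors (1,1,1,1,1,1).

Boundary ∂_2: C_2 → C_1 maps a triangle to the signed sum of its edges. For instance
  ∂[1,3,4] = [3,4] − [1,4] + [1,3],
  ∂[1,3,7] = [3,7] − [1,7] + [1,3].
As a 18×12 matrix over Z this has rank 12, with invariant factors (1,1,1,1,1,1,1,1,1,1,1,2).

Reading off H_k = ker ∂_k / im ∂_{k+1}:

  H_0: rank C_0 − rank ∂_1 = 7 − 6 = 1, and the invariant factors of ∂_1 are all 1, so H_0 ≅ Z.

(K is a triangulation of the real projective plane RP^2.)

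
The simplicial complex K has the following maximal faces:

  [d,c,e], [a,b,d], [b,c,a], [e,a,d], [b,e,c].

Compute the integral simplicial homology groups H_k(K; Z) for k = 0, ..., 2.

Fix the vertex order a < b < c < d < e and write every simplex with vertices in increasing order. Then dim K = 2 and the simplices of K are:

  0-simplices (5): a, b, c, d, e
  1-simplices (10): ab, ac, ad, ae, bc, bd, be, cd, ce, de
  2-simplices (5): abc, abd, ade, bce, cde

Hence C_0 ≅ Z^5, C_1 ≅ Z^10, C_2 ≅ Z^5.

The boundary map ∂_1: C_1 → C_0 maps an edge to its endpoints' difference, ∂[p,q] = q − p. For instance
  ∂ce = e − c.
The 5×10 boundary matrix has rank 4 and Smith normal form diag(1,1,1,1).

The boundary map ∂_2: C_2 → C_1 acts by ∂[p,q,r] = [q,r] − [p,r] + [p,q]. For instance
  ∂cde = de − ce + cd,
  ∂abd = bd − ad + ab.
This gives a 10×5 integer matrix of rank 5; reducing to Smith normal form yields diagonal entries (1,1,1,1,1).

From H_k ≅ ker(∂_k) / im(∂_{k+1}) we obtain:

  H_0: rank C_0 − rank ∂_1 = 5 − 4 = 1, and the invariant factors of ∂_1 are all 1, so H_0 = Z.
  H_1: rank ker ∂_1 − rank ∂_2 = (10 − 4) − 5 = 1, and the invariant factors of ∂_2 are all 1, so H_1 = Z.
  H_2: rank ker ∂_2 − rank ∂_3 = (5 − 5) − 0 = 0, and there is no ∂_3, so H_2 = 0.

As a check, the Euler characteristic is 5 − 10 + 5 = 0, which agrees with 1 − 1 + 0 = 0.

H_0 ≅ Z,  H_1 ≅ Z,  H_2 = 0.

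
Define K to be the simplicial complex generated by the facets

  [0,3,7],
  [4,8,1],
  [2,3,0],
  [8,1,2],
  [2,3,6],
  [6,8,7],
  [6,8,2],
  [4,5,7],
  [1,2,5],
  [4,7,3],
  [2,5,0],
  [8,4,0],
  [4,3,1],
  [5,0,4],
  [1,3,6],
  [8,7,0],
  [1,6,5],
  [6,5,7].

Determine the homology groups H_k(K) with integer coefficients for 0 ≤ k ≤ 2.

Fix the vertex order 0 < 1 < 2 < 3 < 4 < 5 < 6 < 7 < 8 and write every simplex with vertices in increasing order. Then dim K = 2 and the simplices of K are:

  0-simplices (9): [0], [1], [2], [3], [4], [5], [6], [7], [8]
  1-simplices (27): (27 of them)
  2-simplices (18): [0,2,3], [0,2,5], [0,3,7], [0,4,5], [0,4,8], [0,7,8], [1,2,5], [1,2,8], [1,3,4], [1,3,6], [1,4,8], [1,5,6], [2,3,6], [2,6,8], [3,4,7], [4,5,7], [5,6,7], [6,7,8]

Hence C_0 ≅ Z^9, C_1 ≅ Z^27, C_2 ≅ Z^18.

The boundary map ∂_1: C_1 → C_0 maps an edge to its endpoints' difference, ∂[p,q] = q − p. For instance
  ∂[5,6] = [6] − [5].
The 9×27 boundary matrix has rank 8 and Smith normal form diag(1,1,1,1,1,1,1,1).

The boundary map ∂_2: C_2 → C_1 sends each 2-simplex [p,q,r] to [q,r] − [p,r] + [p,q]. For instance
  ∂[0,3,7] = [3,7] − [0,7] + [0,3],
  ∂[1,2,5] = [2,5] − [1,5] + [1,2].
This gives a 27×18 integer matrix of rank 18; reducing to Smith normal form yields diagonal entries (1,1,1,1,1,1,1,1,1,1,1,1,1,1,1,1,1,2).

Reading off H_k = ker ∂_k / im ∂_{k+1}:

  H_0: rank C_0 − rank ∂_1 = 9 − 8 = 1, and the invariant factors of ∂_1 are all 1, so H_0 ≅ Z.
  H_1: rank ker ∂_1 − rank ∂_2 = (27 − 8) − 18 = 1, and ∂_2 has invariant factor 2 > 1, so H_1 ≅ Z × Z/2.
  H_2: rank ker ∂_2 − rank ∂_3 = (18 − 18) − 0 = 0, and there is no ∂_3, so H_2 ≅ 0.

(K is a triangulation of the Klein bottle.)

H_0 = Z,  H_1 = Z × Z/2,  H_2 = 0.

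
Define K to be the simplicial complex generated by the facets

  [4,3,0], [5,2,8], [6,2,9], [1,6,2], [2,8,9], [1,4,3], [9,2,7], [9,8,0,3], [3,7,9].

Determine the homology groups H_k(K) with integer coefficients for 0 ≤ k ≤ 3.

K has 10 vertices, 21 edges, 12 triangles, 1 3-simplex.
rank ∂_0 = 0, rank ∂_1 = 9 ⇒ b_0 = 10 − 0 − 9 = 1; all invariant factors of ∂_1 are 1 so no torsion. So H_0 ≅ Z.
rank ∂_1 = 9, rank ∂_2 = 11 ⇒ b_1 = 21 − 9 − 11 = 1; all invariant factors of ∂_2 are 1 so no torsion. So H_1 ≅ Z.
rank ∂_2 = 11, rank ∂_3 = 1 ⇒ b_2 = 12 − 11 − 1 = 0; all invariant factors of ∂_3 are 1 so no torsion. So H_2 ≅ 0.
rank ∂_3 = 1, rank ∂_4 = 0 ⇒ b_3 = 1 − 1 − 0 = 0. So H_3 ≅ 0.

H_0 = Z,  H_1 = Z,  H_2 = 0,  H_3 = 0.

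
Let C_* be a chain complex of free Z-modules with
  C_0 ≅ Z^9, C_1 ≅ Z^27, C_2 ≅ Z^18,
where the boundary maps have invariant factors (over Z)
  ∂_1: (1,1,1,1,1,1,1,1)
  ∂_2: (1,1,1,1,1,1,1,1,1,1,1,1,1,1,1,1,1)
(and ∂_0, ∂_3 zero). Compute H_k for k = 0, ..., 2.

H_0: b_0 = 9 − 0 − 8 = 1; torsion from ∂_1 factors > 1: none. So H_0 = Z.
H_1: b_1 = 27 − 8 − 17 = 2; torsion from ∂_2 factors > 1: none. So H_1 = Z^2.
H_2: b_2 = 18 − 17 − 0 = 1; torsion from ∂_3 factors > 1: none. So H_2 = Z.

H_0 = Z,  H_1 = Z^2,  H_2 = Z.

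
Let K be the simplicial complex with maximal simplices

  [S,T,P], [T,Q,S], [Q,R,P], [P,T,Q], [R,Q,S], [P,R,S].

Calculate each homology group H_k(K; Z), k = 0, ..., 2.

H_0 ≅ Z,  H_1 = 0,  H_2 ≅ Z.

Order the vertices as P < Q < R < S < T. Listing each simplex with vertices in this order, K has dimension 2 with simplices:

  0-simplices (5): P, Q, R, S, T
  1-simplices (9): PQ, PR, PS, PT, QR, QS, QT, RS, ST
  2-simplices (6): PQR, PQT, PRS, PST, QRS, QST

giving chain groups C_0 ≅ Z^5, C_1 ≅ Z^9, C_2 ≅ Z^6.

Boundary ∂_1: C_1 → C_0 sends each edge [p,q] (with p < q) to q − p. For instance
  ∂QS = S − Q.
This gives a 5×9 integer matrix of rank 4; reducing to Smith normal form yields diagonal entries (1,1,1,1).

The boundary map ∂_2: C_2 → C_1 sends each 2-simplex [p,q,r] to [q,r] − [p,r] + [p,q]. For instance
  ∂QRS = RS − QS + QR,
  ∂PST = ST − PT + PS.
The resulting 9×6 matrix has rank 5, and its Smith normal form has invariant factors (1,1,1,1,1).

Reading off H_k = ker ∂_k / im ∂_{k+1}:

  H_0: rank C_0 − rank ∂_1 = 5 − 4 = 1, and the invariant factors of ∂_1 are all 1, so H_0 = Z.
  H_1: rank ker ∂_1 − rank ∂_2 = (9 − 4) − 5 = 0, and the invariant factors of ∂_2 are all 1, so H_1 = 0.
  H_2: rank ker ∂_2 − rank ∂_3 = (6 − 5) − 0 = 1, and there is no ∂_3, so H_2 = Z.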